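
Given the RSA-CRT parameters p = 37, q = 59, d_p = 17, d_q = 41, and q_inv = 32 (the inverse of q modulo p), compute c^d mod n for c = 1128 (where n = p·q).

2074

m₁ = c^(d_p) mod p: c ≡ 18 (mod 37), and 18^17 mod 37 = 2.
m₂ = c^(d_q) mod q: c ≡ 7 (mod 59), and 7^41 mod 59 = 9.
h = q_inv·(m₁ − m₂) mod p = 32·(2 − 9) mod 37 = 35.
m = m₂ + h·q = 9 + 35·59 = 2074.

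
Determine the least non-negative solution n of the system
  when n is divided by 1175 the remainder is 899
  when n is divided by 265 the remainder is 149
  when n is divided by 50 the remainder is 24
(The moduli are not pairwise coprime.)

Combine the congruences pairwise.
gcd(1175, 265) = 5 and 5 | (149 − 899), so the pair is consistent; merging gives n ≡ 6774 (mod 62275), where 62275 = lcm(1175, 265).
gcd(62275, 50) = 25 and 25 | (24 − 6774), so the pair is consistent; merging gives n ≡ 6774 (mod 124550), where 124550 = lcm(62275, 50).
The solution is unique modulo lcm(1175, 265, 50) = 124550.

6774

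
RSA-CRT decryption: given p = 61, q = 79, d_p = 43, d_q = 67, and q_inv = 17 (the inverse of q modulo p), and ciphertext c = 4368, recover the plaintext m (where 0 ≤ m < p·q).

23

m₁ = c^(d_p) mod p: c ≡ 37 (mod 61), and 37^43 mod 61 = 23.
m₂ = c^(d_q) mod q: c ≡ 23 (mod 79), and 23^67 mod 79 = 23.
h = q_inv·(m₁ − m₂) mod p = 17·(23 − 23) mod 61 = 0.
m = m₂ + h·q = 23 + 0·79 = 23.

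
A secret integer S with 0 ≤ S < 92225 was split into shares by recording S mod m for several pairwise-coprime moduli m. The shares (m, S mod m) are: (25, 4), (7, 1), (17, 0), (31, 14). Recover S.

12104

Combine the congruences pairwise.
From S ≡ 4 (mod 25) write S = 4 + 25t. Substituting into S ≡ 1 (mod 7) gives 25t ≡ 4 (mod 7), and since 4⁻¹ ≡ 2 (mod 7), t ≡ 1. Hence S ≡ 4 + 25·1 = 29 (mod 175).
From S ≡ 29 (mod 175) write S = 29 + 175t. Substituting into S ≡ 0 (mod 17) gives 175t ≡ 5 (mod 17), and since 5⁻¹ ≡ 7 (mod 17), t ≡ 1. Hence S ≡ 29 + 175·1 = 204 (mod 2975).
From S ≡ 204 (mod 2975) write S = 204 + 2975t. Substituting into S ≡ 14 (mod 31) gives 2975t ≡ 27 (mod 31), and since 30⁻¹ ≡ 30 (mod 31), t ≡ 4. Hence S ≡ 204 + 2975·4 = 12104 (mod 92225).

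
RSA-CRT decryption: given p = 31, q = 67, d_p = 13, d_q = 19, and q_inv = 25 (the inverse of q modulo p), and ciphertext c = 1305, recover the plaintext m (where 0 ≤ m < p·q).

m₁ = c^(d_p) mod p: c ≡ 3 (mod 31), and 3^13 mod 31 = 24.
m₂ = c^(d_q) mod q: c ≡ 32 (mod 67), and 32^19 mod 67 = 46.
h = q_inv·(m₁ − m₂) mod p = 25·(24 − 46) mod 31 = 8.
m = m₂ + h·q = 46 + 8·67 = 582.

582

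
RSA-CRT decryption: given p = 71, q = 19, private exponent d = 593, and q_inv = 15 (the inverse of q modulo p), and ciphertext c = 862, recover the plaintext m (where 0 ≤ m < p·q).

49

d_p = d mod (p−1) = 593 mod 70 = 33; d_q = d mod (q−1) = 17.
m₁ = c^(d_p) mod p: c ≡ 10 (mod 71), and 10^33 mod 71 = 49.
m₂ = c^(d_q) mod q: c ≡ 7 (mod 19), and 7^17 mod 19 = 11.
h = q_inv·(m₁ − m₂) mod p = 15·(49 − 11) mod 71 = 2.
m = m₂ + h·q = 11 + 2·19 = 49.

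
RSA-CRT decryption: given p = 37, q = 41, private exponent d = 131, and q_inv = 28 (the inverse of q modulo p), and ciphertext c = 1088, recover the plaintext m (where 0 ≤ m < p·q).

827

d_p = d mod (p−1) = 131 mod 36 = 23; d_q = d mod (q−1) = 11.
m₁ = c^(d_p) mod p: c ≡ 15 (mod 37), and 15^23 mod 37 = 13.
m₂ = c^(d_q) mod q: c ≡ 22 (mod 41), and 22^11 mod 41 = 7.
h = q_inv·(m₁ − m₂) mod p = 28·(13 − 7) mod 37 = 20.
m = m₂ + h·q = 7 + 20·41 = 827.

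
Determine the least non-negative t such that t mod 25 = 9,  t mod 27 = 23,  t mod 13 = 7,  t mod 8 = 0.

Combine the congruences pairwise.
From t ≡ 9 (mod 25) write t = 9 + 25s. Substituting into t ≡ 23 (mod 27) gives 25s ≡ 14 (mod 27), and since 25⁻¹ ≡ 13 (mod 27), s ≡ 20. Hence t ≡ 9 + 25·20 = 509 (mod 675).
From t ≡ 509 (mod 675) write t = 509 + 675s. Substituting into t ≡ 7 (mod 13) gives 675s ≡ 5 (mod 13), and since 12⁻¹ ≡ 12 (mod 13), s ≡ 8. Hence t ≡ 509 + 675·8 = 5909 (mod 8775).
From t ≡ 5909 (mod 8775) write t = 5909 + 8775s. Substituting into t ≡ 0 (mod 8) gives 8775s ≡ 3 (mod 8), and since 7⁻¹ ≡ 7 (mod 8), s ≡ 5. Hence t ≡ 5909 + 8775·5 = 49784 (mod 70200).

49784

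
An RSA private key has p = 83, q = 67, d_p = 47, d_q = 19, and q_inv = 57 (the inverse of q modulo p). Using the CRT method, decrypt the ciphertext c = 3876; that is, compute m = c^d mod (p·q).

1468

m₁ = c^(d_p) mod p: c ≡ 58 (mod 83), and 58^47 mod 83 = 57.
m₂ = c^(d_q) mod q: c ≡ 57 (mod 67), and 57^19 mod 67 = 61.
h = q_inv·(m₁ − m₂) mod p = 57·(57 − 61) mod 83 = 21.
m = m₂ + h·q = 61 + 21·67 = 1468.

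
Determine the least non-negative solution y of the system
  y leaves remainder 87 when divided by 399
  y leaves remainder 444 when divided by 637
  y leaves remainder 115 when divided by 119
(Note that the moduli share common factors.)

Combine the congruences pairwise.
gcd(399, 637) = 7 and 7 | (444 − 87), so the pair is consistent; merging gives y ≡ 17643 (mod 36309), where 36309 = lcm(399, 637).
gcd(36309, 119) = 7 and 7 | (115 − 17643), so the pair is consistent; merging gives y ≡ 235497 (mod 617253), where 617253 = lcm(36309, 119).
The solution is unique modulo lcm(399, 637, 119) = 617253.

235497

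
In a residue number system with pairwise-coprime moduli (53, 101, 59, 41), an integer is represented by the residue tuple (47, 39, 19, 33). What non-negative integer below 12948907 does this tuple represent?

From x ≡ 47 (mod 53) write x = 47 + 53t. Substituting into x ≡ 39 (mod 101) gives 53t ≡ 93 (mod 101), and since 53⁻¹ ≡ 61 (mod 101), t ≡ 17. Hence x ≡ 47 + 53·17 = 948 (mod 5353).
From x ≡ 948 (mod 5353) write x = 948 + 5353t. Substituting into x ≡ 19 (mod 59) gives 5353t ≡ 15 (mod 59), and since 43⁻¹ ≡ 11 (mod 59), t ≡ 47. Hence x ≡ 948 + 5353·47 = 252539 (mod 315827).
From x ≡ 252539 (mod 315827) write x = 252539 + 315827t. Substituting into x ≡ 33 (mod 41) gives 315827t ≡ 13 (mod 41), and since 4⁻¹ ≡ 31 (mod 41), t ≡ 34. Hence x ≡ 252539 + 315827·34 = 10990657 (mod 12948907).

10990657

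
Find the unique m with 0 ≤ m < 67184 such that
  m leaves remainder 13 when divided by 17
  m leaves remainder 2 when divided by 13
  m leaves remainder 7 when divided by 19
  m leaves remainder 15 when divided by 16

1679

From m ≡ 13 (mod 17) write m = 13 + 17t. Substituting into m ≡ 2 (mod 13) gives 17t ≡ 2 (mod 13), and since 4⁻¹ ≡ 10 (mod 13), t ≡ 7. Hence m ≡ 13 + 17·7 = 132 (mod 221).
From m ≡ 132 (mod 221) write m = 132 + 221t. Substituting into m ≡ 7 (mod 19) gives 221t ≡ 8 (mod 19), and since 12⁻¹ ≡ 8 (mod 19), t ≡ 7. Hence m ≡ 132 + 221·7 = 1679 (mod 4199).
From m ≡ 1679 (mod 4199) write m = 1679 + 4199t. Substituting into m ≡ 15 (mod 16) gives 4199t ≡ 0 (mod 16), and since 7⁻¹ ≡ 7 (mod 16), t ≡ 0. Hence m ≡ 1679 + 4199·0 = 1679 (mod 67184).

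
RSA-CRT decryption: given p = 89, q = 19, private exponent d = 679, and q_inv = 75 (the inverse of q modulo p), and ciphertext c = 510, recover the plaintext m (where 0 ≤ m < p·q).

1373

d_p = d mod (p−1) = 679 mod 88 = 63; d_q = d mod (q−1) = 13.
m₁ = c^(d_p) mod p: c ≡ 65 (mod 89), and 65^63 mod 89 = 38.
m₂ = c^(d_q) mod q: c ≡ 16 (mod 19), and 16^13 mod 19 = 5.
h = q_inv·(m₁ − m₂) mod p = 75·(38 − 5) mod 89 = 72.
m = m₂ + h·q = 5 + 72·19 = 1373.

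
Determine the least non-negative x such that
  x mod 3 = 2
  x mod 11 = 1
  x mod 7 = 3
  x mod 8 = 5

The moduli are pairwise coprime; N = 3·11·7·8 = 1848.
N/3 = 616; 616 ≡ 1 (mod 3), inverse 1.
N/11 = 168; 168 ≡ 3 (mod 11); 3·4 ≡ 1, so inverse 4.
N/7 = 264; 264 ≡ 5 (mod 7); 5·3 ≡ 1, so inverse 3.
N/8 = 231; 231 ≡ 7 (mod 8); 7·7 ≡ 1, so inverse 7.
x ≡ 2·616·1 + 1·168·4 + 3·264·3 + 5·231·7 = 12365.
12365 mod 1848 = 1277.

1277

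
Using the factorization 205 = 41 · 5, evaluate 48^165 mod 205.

38

Mod 41: 48 ≡ 7; by Fermat, exponent reduces to 165 mod 40 = 5; 7^5 ≡ 38 (mod 41).
Mod 5: 48 ≡ 3; by Fermat, exponent reduces to 165 mod 4 = 1; 3^1 ≡ 3 (mod 5).
Combine by CRT: x ≡ 38 (mod 41), x ≡ 3 (mod 5) ⇒ x ≡ 38 (mod 205).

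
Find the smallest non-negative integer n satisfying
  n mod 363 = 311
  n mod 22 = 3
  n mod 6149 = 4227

287081

gcd(363, 22) = 11 and 11 | (3 − 311), so the pair is consistent; merging gives n ≡ 311 (mod 726), where 726 = lcm(363, 22).
gcd(726, 6149) = 11 and 11 | (4227 − 311), so the pair is consistent; merging gives n ≡ 287081 (mod 405834), where 405834 = lcm(726, 6149).
The solution is unique modulo lcm(363, 22, 6149) = 405834.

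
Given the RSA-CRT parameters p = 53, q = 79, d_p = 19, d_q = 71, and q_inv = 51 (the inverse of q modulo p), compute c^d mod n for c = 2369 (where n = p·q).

1895

m₁ = c^(d_p) mod p: c ≡ 37 (mod 53), and 37^19 mod 53 = 40.
m₂ = c^(d_q) mod q: c ≡ 78 (mod 79), and 78^71 mod 79 = 78.
h = q_inv·(m₁ − m₂) mod p = 51·(40 − 78) mod 53 = 23.
m = m₂ + h·q = 78 + 23·79 = 1895.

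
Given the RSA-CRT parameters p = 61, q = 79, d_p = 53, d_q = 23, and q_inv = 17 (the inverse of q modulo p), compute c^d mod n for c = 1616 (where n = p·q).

m₁ = c^(d_p) mod p: c ≡ 30 (mod 61), and 30^53 mod 61 = 55.
m₂ = c^(d_q) mod q: c ≡ 36 (mod 79), and 36^23 mod 79 = 40.
h = q_inv·(m₁ − m₂) mod p = 17·(55 − 40) mod 61 = 11.
m = m₂ + h·q = 40 + 11·79 = 909.

909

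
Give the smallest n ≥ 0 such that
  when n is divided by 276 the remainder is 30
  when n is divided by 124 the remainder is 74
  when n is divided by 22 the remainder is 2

gcd(276, 124) = 4 and 4 | (74 − 30), so the pair is consistent; merging gives n ≡ 1686 (mod 8556), where 8556 = lcm(276, 124).
gcd(8556, 22) = 2 and 2 | (2 − 1686), so the pair is consistent; merging gives n ≡ 53022 (mod 94116), where 94116 = lcm(8556, 22).
The solution is unique modulo lcm(276, 124, 22) = 94116.

53022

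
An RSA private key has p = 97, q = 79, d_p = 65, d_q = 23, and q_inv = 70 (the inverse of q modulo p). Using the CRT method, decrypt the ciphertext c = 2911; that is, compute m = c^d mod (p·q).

m₁ = c^(d_p) mod p: c ≡ 1 (mod 97), and 1^65 mod 97 = 1.
m₂ = c^(d_q) mod q: c ≡ 67 (mod 79), and 67^23 mod 79 = 8.
h = q_inv·(m₁ − m₂) mod p = 70·(1 − 8) mod 97 = 92.
m = m₂ + h·q = 8 + 92·79 = 7276.

7276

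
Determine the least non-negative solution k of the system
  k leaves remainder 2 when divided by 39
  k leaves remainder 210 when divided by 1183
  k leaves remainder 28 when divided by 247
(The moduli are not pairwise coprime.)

gcd(39, 1183) = 13 and 13 | (210 − 2), so the pair is consistent; merging gives k ≡ 2576 (mod 3549), where 3549 = lcm(39, 1183).
gcd(3549, 247) = 13 and 13 | (28 − 2576), so the pair is consistent; merging gives k ≡ 38066 (mod 67431), where 67431 = lcm(3549, 247).
The solution is unique modulo lcm(39, 1183, 247) = 67431.

38066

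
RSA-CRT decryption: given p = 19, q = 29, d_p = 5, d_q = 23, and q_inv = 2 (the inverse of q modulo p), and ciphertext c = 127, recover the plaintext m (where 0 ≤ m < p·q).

375

m₁ = c^(d_p) mod p: c ≡ 13 (mod 19), and 13^5 mod 19 = 14.
m₂ = c^(d_q) mod q: c ≡ 11 (mod 29), and 11^23 mod 29 = 27.
h = q_inv·(m₁ − m₂) mod p = 2·(14 − 27) mod 19 = 12.
m = m₂ + h·q = 27 + 12·29 = 375.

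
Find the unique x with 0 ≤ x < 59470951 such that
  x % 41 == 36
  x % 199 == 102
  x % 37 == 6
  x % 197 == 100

55393742

The moduli are pairwise coprime; N = 41·199·37·197 = 59470951.
N/41 = 1450511; 1450511 ≡ 13 (mod 41); 13·19 ≡ 1, so inverse 19.
N/199 = 298849; 298849 ≡ 150 (mod 199); 150·134 ≡ 1, so inverse 134.
N/37 = 1607323; 1607323 ≡ 6 (mod 37); 6·31 ≡ 1, so inverse 31.
N/197 = 301883; 301883 ≡ 79 (mod 197); 79·5 ≡ 1, so inverse 5.
x ≡ 36·1450511·19 + 102·298849·134 + 6·1607323·31 + 100·301883·5 = 5526721234.
5526721234 mod 59470951 = 55393742.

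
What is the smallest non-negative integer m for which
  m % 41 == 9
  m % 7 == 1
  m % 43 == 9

From m ≡ 9 (mod 41) write m = 9 + 41t. Substituting into m ≡ 1 (mod 7) gives 41t ≡ 6 (mod 7), and since 6⁻¹ ≡ 6 (mod 7), t ≡ 1. Hence m ≡ 9 + 41·1 = 50 (mod 287).
From m ≡ 50 (mod 287) write m = 50 + 287t. Substituting into m ≡ 9 (mod 43) gives 287t ≡ 2 (mod 43), and since 29⁻¹ ≡ 3 (mod 43), t ≡ 6. Hence m ≡ 50 + 287·6 = 1772 (mod 12341).

1772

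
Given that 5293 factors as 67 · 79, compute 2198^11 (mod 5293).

Mod 67: 2198 ≡ 54; 54^11 ≡ 29 (mod 67).
Mod 79: 2198 ≡ 65; 65^11 ≡ 52 (mod 79).
Combine by CRT: x ≡ 29 (mod 67), x ≡ 52 (mod 79) ⇒ x ≡ 2106 (mod 5293).

2106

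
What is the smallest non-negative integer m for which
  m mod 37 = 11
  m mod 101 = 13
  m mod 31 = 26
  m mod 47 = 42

From m ≡ 11 (mod 37) write m = 11 + 37t. Substituting into m ≡ 13 (mod 101) gives 37t ≡ 2 (mod 101), and since 37⁻¹ ≡ 71 (mod 101), t ≡ 41. Hence m ≡ 11 + 37·41 = 1528 (mod 3737).
From m ≡ 1528 (mod 3737) write m = 1528 + 3737t. Substituting into m ≡ 26 (mod 31) gives 3737t ≡ 17 (mod 31), and since 17⁻¹ ≡ 11 (mod 31), t ≡ 1. Hence m ≡ 1528 + 3737·1 = 5265 (mod 115847).
From m ≡ 5265 (mod 115847) write m = 5265 + 115847t. Substituting into m ≡ 42 (mod 47) gives 115847t ≡ 41 (mod 47), and since 39⁻¹ ≡ 41 (mod 47), t ≡ 36. Hence m ≡ 5265 + 115847·36 = 4175757 (mod 5444809).

4175757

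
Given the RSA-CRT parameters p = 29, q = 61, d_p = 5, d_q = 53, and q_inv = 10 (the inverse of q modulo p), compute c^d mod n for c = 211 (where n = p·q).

984

m₁ = c^(d_p) mod p: c ≡ 8 (mod 29), and 8^5 mod 29 = 27.
m₂ = c^(d_q) mod q: c ≡ 28 (mod 61), and 28^53 mod 61 = 8.
h = q_inv·(m₁ − m₂) mod p = 10·(27 − 8) mod 29 = 16.
m = m₂ + h·q = 8 + 16·61 = 984.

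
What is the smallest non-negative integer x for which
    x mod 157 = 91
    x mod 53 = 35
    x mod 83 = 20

503747

From x ≡ 91 (mod 157) write x = 91 + 157t. Substituting into x ≡ 35 (mod 53) gives 157t ≡ 50 (mod 53), and since 51⁻¹ ≡ 26 (mod 53), t ≡ 28. Hence x ≡ 91 + 157·28 = 4487 (mod 8321).
From x ≡ 4487 (mod 8321) write x = 4487 + 8321t. Substituting into x ≡ 20 (mod 83) gives 8321t ≡ 15 (mod 83), and since 21⁻¹ ≡ 4 (mod 83), t ≡ 60. Hence x ≡ 4487 + 8321·60 = 503747 (mod 690643).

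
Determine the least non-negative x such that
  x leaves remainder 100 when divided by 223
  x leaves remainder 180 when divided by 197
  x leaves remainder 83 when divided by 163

5160989

The moduli are pairwise coprime; N = 223·197·163 = 7160753.
N/223 = 32111; 32111 ≡ 222 (mod 223); 222·222 ≡ 1, so inverse 222.
N/197 = 36349; 36349 ≡ 101 (mod 197); 101·158 ≡ 1, so inverse 158.
N/163 = 43931; 43931 ≡ 84 (mod 163); 84·33 ≡ 1, so inverse 33.
x ≡ 100·32111·222 + 180·36349·158 + 83·43931·33 = 1866956769.
1866956769 mod 7160753 = 5160989.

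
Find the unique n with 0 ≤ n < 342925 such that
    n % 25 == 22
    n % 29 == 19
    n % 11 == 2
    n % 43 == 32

From n ≡ 22 (mod 25) write n = 22 + 25t. Substituting into n ≡ 19 (mod 29) gives 25t ≡ 26 (mod 29), and since 25⁻¹ ≡ 7 (mod 29), t ≡ 8. Hence n ≡ 22 + 25·8 = 222 (mod 725).
From n ≡ 222 (mod 725) write n = 222 + 725t. Substituting into n ≡ 2 (mod 11) gives 725t ≡ 0 (mod 11), and since 10⁻¹ ≡ 10 (mod 11), t ≡ 0. Hence n ≡ 222 + 725·0 = 222 (mod 7975).
From n ≡ 222 (mod 7975) write n = 222 + 7975t. Substituting into n ≡ 32 (mod 43) gives 7975t ≡ 25 (mod 43), and since 20⁻¹ ≡ 28 (mod 43), t ≡ 12. Hence n ≡ 222 + 7975·12 = 95922 (mod 342925).

95922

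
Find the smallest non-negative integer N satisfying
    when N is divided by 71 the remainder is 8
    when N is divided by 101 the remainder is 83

3416

Combine the congruences pairwise.
From N ≡ 8 (mod 71) write N = 8 + 71t. Substituting into N ≡ 83 (mod 101) gives 71t ≡ 75 (mod 101), and since 71⁻¹ ≡ 37 (mod 101), t ≡ 48. Hence N ≡ 8 + 71·48 = 3416 (mod 7171).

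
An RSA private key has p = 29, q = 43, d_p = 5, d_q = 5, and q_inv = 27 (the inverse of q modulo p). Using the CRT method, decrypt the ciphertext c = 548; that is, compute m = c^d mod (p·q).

801

m₁ = c^(d_p) mod p: c ≡ 26 (mod 29), and 26^5 mod 29 = 18.
m₂ = c^(d_q) mod q: c ≡ 32 (mod 43), and 32^5 mod 43 = 27.
h = q_inv·(m₁ − m₂) mod p = 27·(18 − 27) mod 29 = 18.
m = m₂ + h·q = 27 + 18·43 = 801.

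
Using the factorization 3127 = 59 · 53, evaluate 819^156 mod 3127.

Mod 59: 819 ≡ 52; by Fermat, exponent reduces to 156 mod 58 = 40; 52^40 ≡ 35 (mod 59).
Mod 53: 819 ≡ 24; since 52 | 156, by Fermat 24^156 ≡ 1 (mod 53).
Combine by CRT: x ≡ 35 (mod 59), x ≡ 1 (mod 53) ⇒ x ≡ 743 (mod 3127).

743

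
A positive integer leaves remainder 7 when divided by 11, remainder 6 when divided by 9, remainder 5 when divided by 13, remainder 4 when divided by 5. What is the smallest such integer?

1734

The moduli are pairwise coprime; M = 11·9·13·5 = 6435.
M/11 = 585; 585 ≡ 2 (mod 11); 2·6 ≡ 1, so inverse 6.
M/9 = 715; 715 ≡ 4 (mod 9); 4·7 ≡ 1, so inverse 7.
M/13 = 495; 495 ≡ 1 (mod 13), inverse 1.
M/5 = 1287; 1287 ≡ 2 (mod 5); 2·3 ≡ 1, so inverse 3.
n ≡ 7·585·6 + 6·715·7 + 5·495·1 + 4·1287·3 = 72519.
72519 mod 6435 = 1734.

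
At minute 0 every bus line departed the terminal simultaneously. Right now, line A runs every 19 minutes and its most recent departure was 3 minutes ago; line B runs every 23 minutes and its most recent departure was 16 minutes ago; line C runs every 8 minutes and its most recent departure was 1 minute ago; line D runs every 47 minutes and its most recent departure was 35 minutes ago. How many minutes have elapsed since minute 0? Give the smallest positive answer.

From t ≡ 3 (mod 19) write t = 3 + 19s. Substituting into t ≡ 16 (mod 23) gives 19s ≡ 13 (mod 23), and since 19⁻¹ ≡ 17 (mod 23), s ≡ 14. Hence t ≡ 3 + 19·14 = 269 (mod 437).
From t ≡ 269 (mod 437) write t = 269 + 437s. Substituting into t ≡ 1 (mod 8) gives 437s ≡ 4 (mod 8), and since 5⁻¹ ≡ 5 (mod 8), s ≡ 4. Hence t ≡ 269 + 437·4 = 2017 (mod 3496).
From t ≡ 2017 (mod 3496) write t = 2017 + 3496s. Substituting into t ≡ 35 (mod 47) gives 3496s ≡ 39 (mod 47), and since 18⁻¹ ≡ 34 (mod 47), s ≡ 10. Hence t ≡ 2017 + 3496·10 = 36977 (mod 164312).

36977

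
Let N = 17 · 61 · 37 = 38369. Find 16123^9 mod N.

Mod 17: 16123 ≡ 7; 7^9 ≡ 10 (mod 17).
Mod 61: 16123 ≡ 19; 19^9 ≡ 41 (mod 61).
Mod 37: 16123 ≡ 28; 28^9 ≡ 36 (mod 37).
Combine by CRT: x ≡ 10 (mod 17), x ≡ 41 (mod 61), x ≡ 36 (mod 37) ⇒ x ≡ 21940 (mod 38369).

21940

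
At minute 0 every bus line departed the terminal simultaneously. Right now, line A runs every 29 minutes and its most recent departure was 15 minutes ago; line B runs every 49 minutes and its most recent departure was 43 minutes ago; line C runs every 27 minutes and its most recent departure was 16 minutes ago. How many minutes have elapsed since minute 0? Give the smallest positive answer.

27826

From t ≡ 15 (mod 29) write t = 15 + 29s. Substituting into t ≡ 43 (mod 49) gives 29s ≡ 28 (mod 49), and since 29⁻¹ ≡ 22 (mod 49), s ≡ 28. Hence t ≡ 15 + 29·28 = 827 (mod 1421).
From t ≡ 827 (mod 1421) write t = 827 + 1421s. Substituting into t ≡ 16 (mod 27) gives 1421s ≡ 26 (mod 27), and since 17⁻¹ ≡ 8 (mod 27), s ≡ 19. Hence t ≡ 827 + 1421·19 = 27826 (mod 38367).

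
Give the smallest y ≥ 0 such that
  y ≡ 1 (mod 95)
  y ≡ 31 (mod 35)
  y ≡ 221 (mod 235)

Combine the congruences pairwise.
gcd(95, 35) = 5 and 5 | (31 − 1), so the pair is consistent; merging gives y ≡ 381 (mod 665), where 665 = lcm(95, 35).
gcd(665, 235) = 5 and 5 | (221 − 381), so the pair is consistent; merging gives y ≡ 3041 (mod 31255), where 31255 = lcm(665, 235).
The solution is unique modulo lcm(95, 35, 235) = 31255.

3041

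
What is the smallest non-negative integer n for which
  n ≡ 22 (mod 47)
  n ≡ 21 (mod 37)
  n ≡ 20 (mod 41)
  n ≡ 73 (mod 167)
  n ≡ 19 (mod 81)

Combine the congruences pairwise.
From n ≡ 22 (mod 47) write n = 22 + 47t. Substituting into n ≡ 21 (mod 37) gives 47t ≡ 36 (mod 37), and since 10⁻¹ ≡ 26 (mod 37), t ≡ 11. Hence n ≡ 22 + 47·11 = 539 (mod 1739).
From n ≡ 539 (mod 1739) write n = 539 + 1739t. Substituting into n ≡ 20 (mod 41) gives 1739t ≡ 14 (mod 41), and since 17⁻¹ ≡ 29 (mod 41), t ≡ 37. Hence n ≡ 539 + 1739·37 = 64882 (mod 71299).
From n ≡ 64882 (mod 71299) write n = 64882 + 71299t. Substituting into n ≡ 73 (mod 167) gives 71299t ≡ 154 (mod 167), and since 157⁻¹ ≡ 50 (mod 167), t ≡ 18. Hence n ≡ 64882 + 71299·18 = 1348264 (mod 11906933).
From n ≡ 1348264 (mod 11906933) write n = 1348264 + 11906933t. Substituting into n ≡ 19 (mod 81) gives 11906933t ≡ 0 (mod 81), and since 14⁻¹ ≡ 29 (mod 81), t ≡ 0. Hence n ≡ 1348264 + 11906933·0 = 1348264 (mod 964461573).

1348264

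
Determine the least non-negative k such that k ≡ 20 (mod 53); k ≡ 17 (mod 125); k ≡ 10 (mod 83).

Combine the congruences pairwise.
From k ≡ 20 (mod 53) write k = 20 + 53t. Substituting into k ≡ 17 (mod 125) gives 53t ≡ 122 (mod 125), and since 53⁻¹ ≡ 92 (mod 125), t ≡ 99. Hence k ≡ 20 + 53·99 = 5267 (mod 6625).
From k ≡ 5267 (mod 6625) write k = 5267 + 6625t. Substituting into k ≡ 10 (mod 83) gives 6625t ≡ 55 (mod 83), and since 68⁻¹ ≡ 11 (mod 83), t ≡ 24. Hence k ≡ 5267 + 6625·24 = 164267 (mod 549875).

164267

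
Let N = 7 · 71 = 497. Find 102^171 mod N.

Mod 7: 102 ≡ 4; by Fermat, exponent reduces to 171 mod 6 = 3; 4^3 ≡ 1 (mod 7).
Mod 71: 102 ≡ 31; by Fermat, exponent reduces to 171 mod 70 = 31; 31^31 ≡ 68 (mod 71).
Combine by CRT: x ≡ 1 (mod 7), x ≡ 68 (mod 71) ⇒ x ≡ 281 (mod 497).

281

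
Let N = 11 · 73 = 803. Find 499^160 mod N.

Mod 11: 499 ≡ 4; since 10 | 160, by Fermat 4^160 ≡ 1 (mod 11).
Mod 73: 499 ≡ 61; by Fermat, exponent reduces to 160 mod 72 = 16; 61^16 ≡ 37 (mod 73).
Combine by CRT: x ≡ 1 (mod 11), x ≡ 37 (mod 73) ⇒ x ≡ 694 (mod 803).

694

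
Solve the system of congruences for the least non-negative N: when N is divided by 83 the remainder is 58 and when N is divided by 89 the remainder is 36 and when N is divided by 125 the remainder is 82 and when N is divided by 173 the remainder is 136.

Combine the congruences pairwise.
From N ≡ 58 (mod 83) write N = 58 + 83t. Substituting into N ≡ 36 (mod 89) gives 83t ≡ 67 (mod 89), and since 83⁻¹ ≡ 74 (mod 89), t ≡ 63. Hence N ≡ 58 + 83·63 = 5287 (mod 7387).
From N ≡ 5287 (mod 7387) write N = 5287 + 7387t. Substituting into N ≡ 82 (mod 125) gives 7387t ≡ 45 (mod 125), and since 12⁻¹ ≡ 73 (mod 125), t ≡ 35. Hence N ≡ 5287 + 7387·35 = 263832 (mod 923375).
From N ≡ 263832 (mod 923375) write N = 263832 + 923375t. Substituting into N ≡ 136 (mod 173) gives 923375t ≡ 129 (mod 173), and since 74⁻¹ ≡ 166 (mod 173), t ≡ 135. Hence N ≡ 263832 + 923375·135 = 124919457 (mod 159743875).

124919457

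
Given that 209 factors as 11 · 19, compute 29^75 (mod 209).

Mod 11: 29 ≡ 7; by Fermat, exponent reduces to 75 mod 10 = 5; 7^5 ≡ 10 (mod 11).
Mod 19: 29 ≡ 10; by Fermat, exponent reduces to 75 mod 18 = 3; 10^3 ≡ 12 (mod 19).
Combine by CRT: x ≡ 10 (mod 11), x ≡ 12 (mod 19) ⇒ x ≡ 164 (mod 209).

164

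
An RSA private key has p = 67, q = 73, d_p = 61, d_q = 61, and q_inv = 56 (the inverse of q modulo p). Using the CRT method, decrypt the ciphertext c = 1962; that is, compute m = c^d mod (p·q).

m₁ = c^(d_p) mod p: c ≡ 19 (mod 67), and 19^61 mod 67 = 10.
m₂ = c^(d_q) mod q: c ≡ 64 (mod 73), and 64^61 mod 73 = 64.
h = q_inv·(m₁ − m₂) mod p = 56·(10 − 64) mod 67 = 58.
m = m₂ + h·q = 64 + 58·73 = 4298.

4298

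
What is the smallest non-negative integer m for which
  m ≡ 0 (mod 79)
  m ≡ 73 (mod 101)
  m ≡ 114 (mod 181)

The moduli are pairwise coprime; N = 79·101·181 = 1444199.
N/79 = 18281; 18281 ≡ 32 (mod 79); 32·42 ≡ 1, so inverse 42.
N/101 = 14299; 14299 ≡ 58 (mod 101); 58·54 ≡ 1, so inverse 54.
N/181 = 7979; 7979 ≡ 15 (mod 181); 15·169 ≡ 1, so inverse 169.
m ≡ 0·18281·42 + 73·14299·54 + 114·7979·169 = 210090072.
210090072 mod 1444199 = 681217.

681217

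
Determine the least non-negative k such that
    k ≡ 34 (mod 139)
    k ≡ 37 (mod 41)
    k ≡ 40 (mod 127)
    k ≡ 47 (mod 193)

The moduli are pairwise coprime; N = 139·41·127·193 = 139688189.
N/139 = 1004951; 1004951 ≡ 120 (mod 139); 120·117 ≡ 1, so inverse 117.
N/41 = 3407029; 3407029 ≡ 11 (mod 41); 11·15 ≡ 1, so inverse 15.
N/127 = 1099907; 1099907 ≡ 87 (mod 127); 87·73 ≡ 1, so inverse 73.
N/193 = 723773; 723773 ≡ 23 (mod 193); 23·42 ≡ 1, so inverse 42.
k ≡ 34·1004951·117 + 37·3407029·15 + 40·1099907·73 + 47·723773·42 = 10529052515.
10529052515 mod 139688189 = 52438340.

52438340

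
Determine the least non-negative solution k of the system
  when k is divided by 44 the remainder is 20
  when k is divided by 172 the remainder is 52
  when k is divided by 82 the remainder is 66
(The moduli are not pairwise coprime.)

37376

Combine the congruences pairwise.
gcd(44, 172) = 4 and 4 | (52 − 20), so the pair is consistent; merging gives k ≡ 1428 (mod 1892), where 1892 = lcm(44, 172).
gcd(1892, 82) = 2 and 2 | (66 − 1428), so the pair is consistent; merging gives k ≡ 37376 (mod 77572), where 77572 = lcm(1892, 82).
The solution is unique modulo lcm(44, 172, 82) = 77572.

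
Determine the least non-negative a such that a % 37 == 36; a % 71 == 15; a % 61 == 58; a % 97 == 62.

The moduli are pairwise coprime; N = 37·71·61·97 = 15543959.
N/37 = 420107; 420107 ≡ 9 (mod 37); 9·33 ≡ 1, so inverse 33.
N/71 = 218929; 218929 ≡ 36 (mod 71); 36·2 ≡ 1, so inverse 2.
N/61 = 254819; 254819 ≡ 22 (mod 61); 22·25 ≡ 1, so inverse 25.
N/97 = 160247; 160247 ≡ 3 (mod 97); 3·65 ≡ 1, so inverse 65.
a ≡ 36·420107·33 + 15·218929·2 + 58·254819·25 + 62·160247·65 = 1520937946.
1520937946 mod 15543959 = 13173923.

13173923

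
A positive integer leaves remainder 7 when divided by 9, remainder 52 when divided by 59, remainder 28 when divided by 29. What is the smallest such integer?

The moduli are pairwise coprime; M = 9·59·29 = 15399.
M/9 = 1711; 1711 ≡ 1 (mod 9), inverse 1.
M/59 = 261; 261 ≡ 25 (mod 59); 25·26 ≡ 1, so inverse 26.
M/29 = 531; 531 ≡ 9 (mod 29); 9·13 ≡ 1, so inverse 13.
N ≡ 7·1711·1 + 52·261·26 + 28·531·13 = 558133.
558133 mod 15399 = 3769.

3769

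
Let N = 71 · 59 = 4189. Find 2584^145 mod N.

Mod 71: 2584 ≡ 28; by Fermat, exponent reduces to 145 mod 70 = 5; 28^5 ≡ 39 (mod 71).
Mod 59: 2584 ≡ 47; by Fermat, exponent reduces to 145 mod 58 = 29; 47^29 ≡ 58 (mod 59).
Combine by CRT: x ≡ 39 (mod 71), x ≡ 58 (mod 59) ⇒ x ≡ 2595 (mod 4189).

2595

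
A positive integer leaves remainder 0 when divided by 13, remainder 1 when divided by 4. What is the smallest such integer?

From n ≡ 0 (mod 13) write n = 0 + 13t. Substituting into n ≡ 1 (mod 4) gives 13t ≡ 1 (mod 4), and since 1⁻¹ ≡ 1 (mod 4), t ≡ 1. Hence n ≡ 0 + 13·1 = 13 (mod 52).

13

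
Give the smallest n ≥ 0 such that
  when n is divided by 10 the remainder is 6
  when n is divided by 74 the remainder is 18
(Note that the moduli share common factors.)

Combine the congruences pairwise.
gcd(10, 74) = 2 and 2 | (18 − 6), so the pair is consistent; merging gives n ≡ 166 (mod 370), where 370 = lcm(10, 74).
The solution is unique modulo lcm(10, 74) = 370.

166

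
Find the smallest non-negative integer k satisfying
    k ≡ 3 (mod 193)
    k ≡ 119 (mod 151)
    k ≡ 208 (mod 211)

Combine the congruences pairwise.
From k ≡ 3 (mod 193) write k = 3 + 193t. Substituting into k ≡ 119 (mod 151) gives 193t ≡ 116 (mod 151), and since 42⁻¹ ≡ 18 (mod 151), t ≡ 125. Hence k ≡ 3 + 193·125 = 24128 (mod 29143).
From k ≡ 24128 (mod 29143) write k = 24128 + 29143t. Substituting into k ≡ 208 (mod 211) gives 29143t ≡ 134 (mod 211), and since 25⁻¹ ≡ 76 (mod 211), t ≡ 56. Hence k ≡ 24128 + 29143·56 = 1656136 (mod 6149173).

1656136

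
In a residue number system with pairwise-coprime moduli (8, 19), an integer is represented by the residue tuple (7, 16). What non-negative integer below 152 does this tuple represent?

From x ≡ 7 (mod 8) write x = 7 + 8t. Substituting into x ≡ 16 (mod 19) gives 8t ≡ 9 (mod 19), and since 8⁻¹ ≡ 12 (mod 19), t ≡ 13. Hence x ≡ 7 + 8·13 = 111 (mod 152).

111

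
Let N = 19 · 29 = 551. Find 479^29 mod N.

Mod 19: 479 ≡ 4; by Fermat, exponent reduces to 29 mod 18 = 11; 4^11 ≡ 16 (mod 19).
Mod 29: 479 ≡ 15; by Fermat, exponent reduces to 29 mod 28 = 1; 15^1 ≡ 15 (mod 29).
Combine by CRT: x ≡ 16 (mod 19), x ≡ 15 (mod 29) ⇒ x ≡ 73 (mod 551).

73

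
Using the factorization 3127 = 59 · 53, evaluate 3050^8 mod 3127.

1818

Mod 59: 3050 ≡ 41; 41^8 ≡ 48 (mod 59).
Mod 53: 3050 ≡ 29; 29^8 ≡ 16 (mod 53).
Combine by CRT: x ≡ 48 (mod 59), x ≡ 16 (mod 53) ⇒ x ≡ 1818 (mod 3127).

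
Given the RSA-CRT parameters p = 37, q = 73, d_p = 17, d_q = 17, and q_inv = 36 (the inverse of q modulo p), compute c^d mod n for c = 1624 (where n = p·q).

1748

m₁ = c^(d_p) mod p: c ≡ 33 (mod 37), and 33^17 mod 37 = 9.
m₂ = c^(d_q) mod q: c ≡ 18 (mod 73), and 18^17 mod 73 = 69.
h = q_inv·(m₁ − m₂) mod p = 36·(9 − 69) mod 37 = 23.
m = m₂ + h·q = 69 + 23·73 = 1748.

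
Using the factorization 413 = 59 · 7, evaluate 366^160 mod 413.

Mod 59: 366 ≡ 12; by Fermat, exponent reduces to 160 mod 58 = 44; 12^44 ≡ 22 (mod 59).
Mod 7: 366 ≡ 2; by Fermat, exponent reduces to 160 mod 6 = 4; 2^4 ≡ 2 (mod 7).
Combine by CRT: x ≡ 22 (mod 59), x ≡ 2 (mod 7) ⇒ x ≡ 317 (mod 413).

317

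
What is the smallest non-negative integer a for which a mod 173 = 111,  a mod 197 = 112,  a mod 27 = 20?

The moduli are pairwise coprime; N = 173·197·27 = 920187.
N/173 = 5319; 5319 ≡ 129 (mod 173); 129·114 ≡ 1, so inverse 114.
N/197 = 4671; 4671 ≡ 140 (mod 197); 140·38 ≡ 1, so inverse 38.
N/27 = 34081; 34081 ≡ 7 (mod 27); 7·4 ≡ 1, so inverse 4.
a ≡ 111·5319·114 + 112·4671·38 + 20·34081·4 = 89912882.
89912882 mod 920187 = 654743.

654743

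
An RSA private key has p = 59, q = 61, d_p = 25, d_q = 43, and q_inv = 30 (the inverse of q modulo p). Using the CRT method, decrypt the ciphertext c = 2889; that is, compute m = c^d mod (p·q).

m₁ = c^(d_p) mod p: c ≡ 57 (mod 59), and 57^25 mod 59 = 48.
m₂ = c^(d_q) mod q: c ≡ 22 (mod 61), and 22^43 mod 61 = 15.
h = q_inv·(m₁ − m₂) mod p = 30·(48 − 15) mod 59 = 46.
m = m₂ + h·q = 15 + 46·61 = 2821.

2821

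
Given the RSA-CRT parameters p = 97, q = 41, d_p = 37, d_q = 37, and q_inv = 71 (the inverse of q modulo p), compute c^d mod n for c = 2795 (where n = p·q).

m₁ = c^(d_p) mod p: c ≡ 79 (mod 97), and 79^37 mod 97 = 89.
m₂ = c^(d_q) mod q: c ≡ 7 (mod 41), and 7^37 mod 41 = 11.
h = q_inv·(m₁ − m₂) mod p = 71·(89 − 11) mod 97 = 9.
m = m₂ + h·q = 11 + 9·41 = 380.

380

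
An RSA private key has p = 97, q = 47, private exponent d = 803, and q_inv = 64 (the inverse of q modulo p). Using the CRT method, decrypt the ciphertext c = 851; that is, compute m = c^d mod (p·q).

d_p = d mod (p−1) = 803 mod 96 = 35; d_q = d mod (q−1) = 21.
m₁ = c^(d_p) mod p: c ≡ 75 (mod 97), and 75^35 mod 97 = 22.
m₂ = c^(d_q) mod q: c ≡ 5 (mod 47), and 5^21 mod 47 = 15.
h = q_inv·(m₁ − m₂) mod p = 64·(22 − 15) mod 97 = 60.
m = m₂ + h·q = 15 + 60·47 = 2835.

2835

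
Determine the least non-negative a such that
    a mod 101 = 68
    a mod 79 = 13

3805

Combine the congruences pairwise.
From a ≡ 68 (mod 101) write a = 68 + 101t. Substituting into a ≡ 13 (mod 79) gives 101t ≡ 24 (mod 79), and since 22⁻¹ ≡ 18 (mod 79), t ≡ 37. Hence a ≡ 68 + 101·37 = 3805 (mod 7979).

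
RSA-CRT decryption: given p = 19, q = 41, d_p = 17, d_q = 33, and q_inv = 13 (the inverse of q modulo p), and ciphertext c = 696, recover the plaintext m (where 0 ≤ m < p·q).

m₁ = c^(d_p) mod p: c ≡ 12 (mod 19), and 12^17 mod 19 = 8.
m₂ = c^(d_q) mod q: c ≡ 40 (mod 41), and 40^33 mod 41 = 40.
h = q_inv·(m₁ − m₂) mod p = 13·(8 − 40) mod 19 = 2.
m = m₂ + h·q = 40 + 2·41 = 122.

122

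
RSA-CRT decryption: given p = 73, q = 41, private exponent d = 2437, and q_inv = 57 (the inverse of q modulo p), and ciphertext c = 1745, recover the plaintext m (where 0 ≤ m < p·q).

d_p = d mod (p−1) = 2437 mod 72 = 61; d_q = d mod (q−1) = 37.
m₁ = c^(d_p) mod p: c ≡ 66 (mod 73), and 66^61 mod 73 = 7.
m₂ = c^(d_q) mod q: c ≡ 23 (mod 41), and 23^37 mod 41 = 4.
h = q_inv·(m₁ − m₂) mod p = 57·(7 − 4) mod 73 = 25.
m = m₂ + h·q = 4 + 25·41 = 1029.

1029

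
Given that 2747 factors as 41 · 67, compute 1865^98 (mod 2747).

Mod 41: 1865 ≡ 20; by Fermat, exponent reduces to 98 mod 40 = 18; 20^18 ≡ 4 (mod 41).
Mod 67: 1865 ≡ 56; by Fermat, exponent reduces to 98 mod 66 = 32; 56^32 ≡ 6 (mod 67).
Combine by CRT: x ≡ 4 (mod 41), x ≡ 6 (mod 67) ⇒ x ≡ 1480 (mod 2747).

1480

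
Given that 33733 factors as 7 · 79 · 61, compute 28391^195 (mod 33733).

1658

Mod 7: 28391 ≡ 6; by Fermat, exponent reduces to 195 mod 6 = 3; 6^3 ≡ 6 (mod 7).
Mod 79: 28391 ≡ 30; by Fermat, exponent reduces to 195 mod 78 = 39; 30^39 ≡ 78 (mod 79).
Mod 61: 28391 ≡ 26; by Fermat, exponent reduces to 195 mod 60 = 15; 26^15 ≡ 11 (mod 61).
Combine by CRT: x ≡ 6 (mod 7), x ≡ 78 (mod 79), x ≡ 11 (mod 61) ⇒ x ≡ 1658 (mod 33733).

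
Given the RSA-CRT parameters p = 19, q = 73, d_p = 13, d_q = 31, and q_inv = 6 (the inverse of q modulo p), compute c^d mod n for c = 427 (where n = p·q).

m₁ = c^(d_p) mod p: c ≡ 9 (mod 19), and 9^13 mod 19 = 6.
m₂ = c^(d_q) mod q: c ≡ 62 (mod 73), and 62^31 mod 73 = 45.
h = q_inv·(m₁ − m₂) mod p = 6·(6 − 45) mod 19 = 13.
m = m₂ + h·q = 45 + 13·73 = 994.

994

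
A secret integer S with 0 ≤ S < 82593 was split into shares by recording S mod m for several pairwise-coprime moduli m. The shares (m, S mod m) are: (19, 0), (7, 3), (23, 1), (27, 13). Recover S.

32224

The moduli are pairwise coprime; N = 19·7·23·27 = 82593.
N/19 = 4347; 4347 ≡ 15 (mod 19); 15·14 ≡ 1, so inverse 14.
N/7 = 11799; 11799 ≡ 4 (mod 7); 4·2 ≡ 1, so inverse 2.
N/23 = 3591; 3591 ≡ 3 (mod 23); 3·8 ≡ 1, so inverse 8.
N/27 = 3059; 3059 ≡ 8 (mod 27); 8·17 ≡ 1, so inverse 17.
S ≡ 0·4347·14 + 3·11799·2 + 1·3591·8 + 13·3059·17 = 775561.
775561 mod 82593 = 32224.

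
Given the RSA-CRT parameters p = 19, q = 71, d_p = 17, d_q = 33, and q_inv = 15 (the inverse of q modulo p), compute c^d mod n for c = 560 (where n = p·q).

416

m₁ = c^(d_p) mod p: c ≡ 9 (mod 19), and 9^17 mod 19 = 17.
m₂ = c^(d_q) mod q: c ≡ 63 (mod 71), and 63^33 mod 71 = 61.
h = q_inv·(m₁ − m₂) mod p = 15·(17 − 61) mod 19 = 5.
m = m₂ + h·q = 61 + 5·71 = 416.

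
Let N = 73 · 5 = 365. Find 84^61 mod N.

204

Mod 73: 84 ≡ 11; 11^61 ≡ 58 (mod 73).
Mod 5: 84 ≡ 4; by Fermat, exponent reduces to 61 mod 4 = 1; 4^1 ≡ 4 (mod 5).
Combine by CRT: x ≡ 58 (mod 73), x ≡ 4 (mod 5) ⇒ x ≡ 204 (mod 365).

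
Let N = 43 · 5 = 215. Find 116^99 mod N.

51

Mod 43: 116 ≡ 30; by Fermat, exponent reduces to 99 mod 42 = 15; 30^15 ≡ 8 (mod 43).
Mod 5: 116 ≡ 1; by Fermat, exponent reduces to 99 mod 4 = 3; 1^3 ≡ 1 (mod 5).
Combine by CRT: x ≡ 8 (mod 43), x ≡ 1 (mod 5) ⇒ x ≡ 51 (mod 215).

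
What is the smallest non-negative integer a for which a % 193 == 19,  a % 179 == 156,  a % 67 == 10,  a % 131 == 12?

166792356

The moduli are pairwise coprime; N = 193·179·67·131 = 303219019.
N/193 = 1571083; 1571083 ≡ 63 (mod 193); 63·144 ≡ 1, so inverse 144.
N/179 = 1693961; 1693961 ≡ 84 (mod 179); 84·130 ≡ 1, so inverse 130.
N/67 = 4525657; 4525657 ≡ 8 (mod 67); 8·42 ≡ 1, so inverse 42.
N/131 = 2314649; 2314649 ≡ 10 (mod 131); 10·118 ≡ 1, so inverse 118.
a ≡ 19·1571083·144 + 156·1693961·130 + 10·4525657·42 + 12·2314649·118 = 43830331092.
43830331092 mod 303219019 = 166792356.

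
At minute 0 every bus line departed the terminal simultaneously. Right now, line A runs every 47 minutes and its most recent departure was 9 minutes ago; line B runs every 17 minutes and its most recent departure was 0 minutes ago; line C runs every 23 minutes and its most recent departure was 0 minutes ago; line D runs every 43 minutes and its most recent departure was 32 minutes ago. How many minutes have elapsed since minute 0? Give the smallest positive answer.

389827

Combine the congruences pairwise.
From t ≡ 9 (mod 47) write t = 9 + 47s. Substituting into t ≡ 0 (mod 17) gives 47s ≡ 8 (mod 17), and since 13⁻¹ ≡ 4 (mod 17), s ≡ 15. Hence t ≡ 9 + 47·15 = 714 (mod 799).
From t ≡ 714 (mod 799) write t = 714 + 799s. Substituting into t ≡ 0 (mod 23) gives 799s ≡ 22 (mod 23), and since 17⁻¹ ≡ 19 (mod 23), s ≡ 4. Hence t ≡ 714 + 799·4 = 3910 (mod 18377).
From t ≡ 3910 (mod 18377) write t = 3910 + 18377s. Substituting into t ≡ 32 (mod 43) gives 18377s ≡ 35 (mod 43), and since 16⁻¹ ≡ 35 (mod 43), s ≡ 21. Hence t ≡ 3910 + 18377·21 = 389827 (mod 790211).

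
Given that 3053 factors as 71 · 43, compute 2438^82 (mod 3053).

2852

Mod 71: 2438 ≡ 24; by Fermat, exponent reduces to 82 mod 70 = 12; 24^12 ≡ 12 (mod 71).
Mod 43: 2438 ≡ 30; by Fermat, exponent reduces to 82 mod 42 = 40; 30^40 ≡ 14 (mod 43).
Combine by CRT: x ≡ 12 (mod 71), x ≡ 14 (mod 43) ⇒ x ≡ 2852 (mod 3053).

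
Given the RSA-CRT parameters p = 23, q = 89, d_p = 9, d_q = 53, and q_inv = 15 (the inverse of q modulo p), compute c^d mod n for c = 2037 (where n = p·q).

m₁ = c^(d_p) mod p: c ≡ 13 (mod 23), and 13^9 mod 23 = 3.
m₂ = c^(d_q) mod q: c ≡ 79 (mod 89), and 79^53 mod 89 = 84.
h = q_inv·(m₁ − m₂) mod p = 15·(3 − 84) mod 23 = 4.
m = m₂ + h·q = 84 + 4·89 = 440.

440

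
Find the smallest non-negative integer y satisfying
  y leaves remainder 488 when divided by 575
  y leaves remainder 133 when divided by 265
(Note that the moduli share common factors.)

29813

gcd(575, 265) = 5 and 5 | (133 − 488), so the pair is consistent; merging gives y ≡ 29813 (mod 30475), where 30475 = lcm(575, 265).
The solution is unique modulo lcm(575, 265) = 30475.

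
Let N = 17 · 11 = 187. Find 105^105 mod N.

Mod 17: 105 ≡ 3; by Fermat, exponent reduces to 105 mod 16 = 9; 3^9 ≡ 14 (mod 17).
Mod 11: 105 ≡ 6; by Fermat, exponent reduces to 105 mod 10 = 5; 6^5 ≡ 10 (mod 11).
Combine by CRT: x ≡ 14 (mod 17), x ≡ 10 (mod 11) ⇒ x ≡ 65 (mod 187).

65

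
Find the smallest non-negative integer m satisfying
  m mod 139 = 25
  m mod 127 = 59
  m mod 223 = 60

462339

The moduli are pairwise coprime; N = 139·127·223 = 3936619.
N/139 = 28321; 28321 ≡ 104 (mod 139); 104·135 ≡ 1, so inverse 135.
N/127 = 30997; 30997 ≡ 9 (mod 127); 9·113 ≡ 1, so inverse 113.
N/223 = 17653; 17653 ≡ 36 (mod 223); 36·31 ≡ 1, so inverse 31.
m ≡ 25·28321·135 + 59·30997·113 + 60·17653·31 = 335074954.
335074954 mod 3936619 = 462339.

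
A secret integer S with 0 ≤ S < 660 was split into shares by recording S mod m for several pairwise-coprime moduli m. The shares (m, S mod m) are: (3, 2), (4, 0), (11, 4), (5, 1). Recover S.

356

From S ≡ 2 (mod 3) write S = 2 + 3t. Substituting into S ≡ 0 (mod 4) gives 3t ≡ 2 (mod 4), and since 3⁻¹ ≡ 3 (mod 4), t ≡ 2. Hence S ≡ 2 + 3·2 = 8 (mod 12).
From S ≡ 8 (mod 12) write S = 8 + 12t. Substituting into S ≡ 4 (mod 11) gives 12t ≡ 7 (mod 11), and since 1⁻¹ ≡ 1 (mod 11), t ≡ 7. Hence S ≡ 8 + 12·7 = 92 (mod 132).
From S ≡ 92 (mod 132) write S = 92 + 132t. Substituting into S ≡ 1 (mod 5) gives 132t ≡ 4 (mod 5), and since 2⁻¹ ≡ 3 (mod 5), t ≡ 2. Hence S ≡ 92 + 132·2 = 356 (mod 660).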